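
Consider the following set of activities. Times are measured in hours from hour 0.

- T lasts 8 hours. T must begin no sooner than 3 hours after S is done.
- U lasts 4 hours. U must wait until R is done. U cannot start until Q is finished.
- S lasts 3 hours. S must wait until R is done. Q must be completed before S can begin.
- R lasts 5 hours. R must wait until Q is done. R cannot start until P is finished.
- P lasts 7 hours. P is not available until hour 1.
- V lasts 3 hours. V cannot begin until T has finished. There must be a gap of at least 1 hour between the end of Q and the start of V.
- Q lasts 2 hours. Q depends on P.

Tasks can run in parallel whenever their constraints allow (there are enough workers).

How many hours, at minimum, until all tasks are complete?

32

P cannot begin until its own release at hour 1. It runs from hour 1 to 1 + 7 = hour 8.
After P (finishes hour 8), Q can start at hour 8 and finishes at hour 10.
R cannot start until Q (finishes hour 10); P (finishes hour 8). The controlling bound is hour 10, so R finishes at 10 + 5 = hour 15.
U has to wait for R (finishes hour 15); Q (finishes hour 10). The latest of these is hour 15, so U runs hour 15 to 15 + 4 = hour 19.
S cannot start until R (finishes hour 15); Q (finishes hour 10). The controlling bound is hour 15, so S finishes at 15 + 3 = hour 18.
T cannot begin until S (finishes hour 18, plus 3-hour gap → hour 21). It runs from hour 21 to 21 + 8 = hour 29.
V needs all of T (finishes hour 29); Q (finishes hour 10, plus 1-hour gap → hour 11). That puts its earliest start at hour 29; it finishes at 29 + 3 = hour 32.
All tasks are finished once the last one completes. Finish times: P at 8, Q at 10, R at 15, S at 18, T at 29, U at 19, V at 32. The latest is hour 32.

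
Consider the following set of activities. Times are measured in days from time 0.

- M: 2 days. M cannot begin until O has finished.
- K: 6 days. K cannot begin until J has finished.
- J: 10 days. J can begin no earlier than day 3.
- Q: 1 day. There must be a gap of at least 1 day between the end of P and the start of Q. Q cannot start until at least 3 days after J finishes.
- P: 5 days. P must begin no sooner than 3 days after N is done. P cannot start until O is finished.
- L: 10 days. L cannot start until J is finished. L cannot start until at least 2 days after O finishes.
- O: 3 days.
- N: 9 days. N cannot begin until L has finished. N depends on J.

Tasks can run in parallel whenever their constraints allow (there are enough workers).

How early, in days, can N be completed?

32

O has no prerequisites, so it starts at day 0 and finishes at day 3.
After its own release at day 3, J can start at day 3 and finishes at day 13.
L cannot start until J (finishes day 13); O (finishes day 3, plus 2-day gap → day 5). The controlling bound is day 13, so L finishes at 13 + 10 = day 23.
N has to wait for L (finishes day 23); J (finishes day 13). The latest of these is day 23, so N runs day 23 to 23 + 9 = day 32.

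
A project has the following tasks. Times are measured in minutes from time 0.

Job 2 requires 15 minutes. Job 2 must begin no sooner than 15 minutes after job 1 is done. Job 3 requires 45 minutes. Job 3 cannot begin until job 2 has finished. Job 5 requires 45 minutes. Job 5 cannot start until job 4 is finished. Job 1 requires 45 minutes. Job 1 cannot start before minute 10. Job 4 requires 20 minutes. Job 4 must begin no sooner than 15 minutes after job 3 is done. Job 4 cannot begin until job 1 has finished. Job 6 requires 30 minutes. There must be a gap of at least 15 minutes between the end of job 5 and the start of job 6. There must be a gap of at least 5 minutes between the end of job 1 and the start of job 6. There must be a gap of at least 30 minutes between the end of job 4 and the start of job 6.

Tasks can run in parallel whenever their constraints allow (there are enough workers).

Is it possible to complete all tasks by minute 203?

No

Job 1 waits on its own release at minute 10, so it starts at minute 10 and finishes at 10 + 45 = minute 55.
Job 2 cannot begin until job 1 (finishes minute 55, plus 15-minute gap → minute 70). It runs from minute 70 to 70 + 15 = minute 85.
After job 2 (finishes minute 85), job 3 can start at minute 85 and finishes at minute 130.
For job 4: job 3 (finishes minute 130, plus 15-minute gap → minute 145); job 1 (finishes minute 55). Taking the maximum gives a start of minute 145, and it finishes at 145 + 20 = minute 165.
Job 5 waits on job 4 (finishes minute 165), so it starts at minute 165 and finishes at 165 + 45 = minute 210.
Job 6 needs all of job 5 (finishes minute 210, plus 15-minute gap → minute 225); job 1 (finishes minute 55, plus 5-minute gap → minute 60); job 4 (finishes minute 165, plus 30-minute gap → minute 195). That puts its earliest start at minute 225; it finishes at 225 + 30 = minute 255.
The earliest everything can be done is minute 255, which is after the deadline of 203, so it is not possible.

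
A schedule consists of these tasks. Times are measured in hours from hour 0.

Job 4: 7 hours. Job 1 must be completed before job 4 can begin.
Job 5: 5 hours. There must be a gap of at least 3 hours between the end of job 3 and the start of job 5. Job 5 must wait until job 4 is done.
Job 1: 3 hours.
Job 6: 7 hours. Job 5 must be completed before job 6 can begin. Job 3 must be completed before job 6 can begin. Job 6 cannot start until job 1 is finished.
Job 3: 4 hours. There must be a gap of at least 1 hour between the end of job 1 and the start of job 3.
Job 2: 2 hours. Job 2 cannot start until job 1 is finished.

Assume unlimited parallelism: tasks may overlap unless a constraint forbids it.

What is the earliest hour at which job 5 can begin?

Job 1 can start immediately at hour 0; it finishes at hour 3.
Job 4 waits on job 1 (finishes hour 3), so it starts at hour 3 and finishes at 3 + 7 = hour 10.
Job 3 cannot begin until job 1 (finishes hour 3, plus 1-hour gap → hour 4). It runs from hour 4 to 4 + 4 = hour 8.
Job 5 waits on job 3 (finishes hour 8, plus 3-hour gap → hour 11); job 4 (finishes hour 10). The latest of these is hour 11, which is the earliest job 5 can start.

11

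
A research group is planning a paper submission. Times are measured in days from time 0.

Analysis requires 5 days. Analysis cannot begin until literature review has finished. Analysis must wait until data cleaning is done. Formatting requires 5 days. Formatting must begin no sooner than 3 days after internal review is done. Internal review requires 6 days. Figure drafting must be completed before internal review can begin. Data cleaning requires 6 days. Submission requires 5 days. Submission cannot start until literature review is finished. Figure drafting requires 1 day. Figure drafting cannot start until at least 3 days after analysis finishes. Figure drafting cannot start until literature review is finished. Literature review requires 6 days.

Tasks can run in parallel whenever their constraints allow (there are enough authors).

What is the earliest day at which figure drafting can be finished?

15

Nothing blocks data cleaning, so it runs from day 0 to day 6.
Literature review can start immediately at day 0; it finishes at day 6.
Analysis needs all of literature review (finishes day 6); data cleaning (finishes day 6). That puts its earliest start at day 6; it finishes at 6 + 5 = day 11.
Figure drafting has to wait for analysis (finishes day 11, plus 3-day gap → day 14); literature review (finishes day 6). The latest of these is day 14, so figure drafting runs day 14 to 14 + 1 = day 15.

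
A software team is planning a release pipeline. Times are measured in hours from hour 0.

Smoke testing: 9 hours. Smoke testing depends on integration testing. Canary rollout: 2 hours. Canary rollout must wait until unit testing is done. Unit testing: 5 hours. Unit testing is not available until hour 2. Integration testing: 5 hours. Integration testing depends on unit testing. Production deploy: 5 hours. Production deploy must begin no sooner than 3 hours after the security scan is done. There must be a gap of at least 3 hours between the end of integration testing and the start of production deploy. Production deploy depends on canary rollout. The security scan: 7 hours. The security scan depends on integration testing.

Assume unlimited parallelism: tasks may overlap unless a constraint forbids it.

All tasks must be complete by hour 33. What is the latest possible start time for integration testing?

13

To finish by hour 33, production deploy (duration 5) must start no later than hour 28.
The security scan has to be done before production deploy (must start by hour 28, minus 3-hour gap → hour 25). That means finishing by hour 25, i.e. starting by 25 − 7 = hour 18.
Smoke testing has no dependents, so it just needs to finish by hour 33. Starting by 33 − 9 = hour 24 achieves that.
Integration testing has several dependents: the security scan (must start by hour 18); smoke testing (must start by hour 24); production deploy (must start by hour 28, minus 3-hour gap → hour 25). The earliest of those limits is hour 18, so integration testing must start by 18 − 5 = hour 13.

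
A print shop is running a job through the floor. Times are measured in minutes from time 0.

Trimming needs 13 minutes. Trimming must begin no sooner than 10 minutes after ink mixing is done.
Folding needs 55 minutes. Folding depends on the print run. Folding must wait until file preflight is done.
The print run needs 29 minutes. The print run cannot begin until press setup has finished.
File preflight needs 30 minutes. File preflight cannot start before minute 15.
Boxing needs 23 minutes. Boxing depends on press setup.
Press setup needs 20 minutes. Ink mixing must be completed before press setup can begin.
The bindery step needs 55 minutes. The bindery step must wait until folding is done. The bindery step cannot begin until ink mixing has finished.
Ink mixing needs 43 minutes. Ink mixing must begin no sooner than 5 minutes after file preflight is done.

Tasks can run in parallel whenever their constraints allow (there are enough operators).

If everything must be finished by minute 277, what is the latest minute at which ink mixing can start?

75

The bindery step has no dependents, so it just needs to finish by minute 277. Starting by 277 − 55 = minute 222 achieves that.
Folding feeds into the bindery step (must start by minute 222); so folding must finish by minute 222 and therefore start by minute 167.
The print run must finish before folding (must start by minute 167). With a 29-minute duration, the print run must start by 167 − 29 = minute 138.
To finish by minute 277, boxing (duration 23) must start no later than minute 254.
Press setup must finish in time for the print run (must start by minute 138); boxing (must start by minute 254). The tightest is minute 138, so press setup must start by 138 − 20 = minute 118.
Nothing follows trimming; the deadline of minute 277 is its only limit. It must start by 277 − 13 = minute 264.
Ink mixing feeds press setup (must start by minute 118); trimming (must start by minute 264, minus 10-minute gap → minute 254); the bindery step (must start by minute 222). Taking the minimum, ink mixing must finish by minute 118 and start by 118 − 43 = minute 75.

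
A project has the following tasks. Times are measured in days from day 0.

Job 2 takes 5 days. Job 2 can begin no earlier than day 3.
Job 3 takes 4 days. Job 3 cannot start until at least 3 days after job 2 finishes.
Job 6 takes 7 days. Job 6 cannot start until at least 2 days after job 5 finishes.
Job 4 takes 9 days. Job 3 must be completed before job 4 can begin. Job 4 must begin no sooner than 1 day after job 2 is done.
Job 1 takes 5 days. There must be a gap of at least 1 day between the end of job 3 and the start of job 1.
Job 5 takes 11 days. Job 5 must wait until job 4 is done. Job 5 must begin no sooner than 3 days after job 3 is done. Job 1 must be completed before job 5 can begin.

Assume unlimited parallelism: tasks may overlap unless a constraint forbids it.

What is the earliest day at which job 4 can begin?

After its own release at day 3, job 2 can start at day 3 and finishes at day 8.
Job 3 cannot begin until job 2 (finishes day 8, plus 3-day gap → day 11). It runs from day 11 to 11 + 4 = day 15.
Job 4 waits on job 3 (finishes day 15); job 2 (finishes day 8, plus 1-day gap → day 9). The latest of these is day 15, which is the earliest job 4 can start.

15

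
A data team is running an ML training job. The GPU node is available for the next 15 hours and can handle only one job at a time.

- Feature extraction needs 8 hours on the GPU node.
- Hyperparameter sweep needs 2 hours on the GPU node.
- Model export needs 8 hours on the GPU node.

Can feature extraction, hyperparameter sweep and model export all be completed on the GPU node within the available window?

No

Running back to back, the jobs need 8 + 2 + 8 = 18 hours on the GPU node.
Since 18 > 15, they cannot all fit.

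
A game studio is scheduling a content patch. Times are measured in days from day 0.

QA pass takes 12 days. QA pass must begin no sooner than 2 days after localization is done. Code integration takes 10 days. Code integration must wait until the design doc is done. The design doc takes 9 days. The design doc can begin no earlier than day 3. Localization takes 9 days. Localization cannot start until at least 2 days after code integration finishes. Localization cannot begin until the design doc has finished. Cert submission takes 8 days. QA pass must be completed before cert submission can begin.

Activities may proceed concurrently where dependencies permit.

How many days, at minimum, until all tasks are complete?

55

The design doc cannot begin until its own release at day 3. It runs from day 3 to 3 + 9 = day 12.
After the design doc (finishes day 12), code integration can start at day 12 and finishes at day 22.
Localization cannot start until code integration (finishes day 22, plus 2-day gap → day 24); the design doc (finishes day 12). The controlling bound is day 24, so localization finishes at 24 + 9 = day 33.
After localization (finishes day 33, plus 2-day gap → day 35), QA pass can start at day 35 and finishes at day 47.
After QA pass (finishes day 47), cert submission can start at day 47 and finishes at day 55.
All tasks are finished once the last one completes. Finish times: The design doc at 12, Code integration at 22, Localization at 33, QA pass at 47, Cert submission at 55. The latest is day 55.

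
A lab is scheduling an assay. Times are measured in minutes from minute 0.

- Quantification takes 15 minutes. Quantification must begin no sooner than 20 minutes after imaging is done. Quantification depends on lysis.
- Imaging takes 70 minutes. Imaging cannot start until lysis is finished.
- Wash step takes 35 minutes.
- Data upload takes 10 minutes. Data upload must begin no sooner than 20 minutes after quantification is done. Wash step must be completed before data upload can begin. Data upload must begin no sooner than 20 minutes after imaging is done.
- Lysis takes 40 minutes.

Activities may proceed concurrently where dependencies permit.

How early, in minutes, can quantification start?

130

Lysis can start immediately at minute 0; it finishes at minute 40.
After lysis (finishes minute 40), imaging can start at minute 40 and finishes at minute 110.
Quantification waits on imaging (finishes minute 110, plus 20-minute gap → minute 130); lysis (finishes minute 40). The latest of these is minute 130, which is the earliest quantification can start.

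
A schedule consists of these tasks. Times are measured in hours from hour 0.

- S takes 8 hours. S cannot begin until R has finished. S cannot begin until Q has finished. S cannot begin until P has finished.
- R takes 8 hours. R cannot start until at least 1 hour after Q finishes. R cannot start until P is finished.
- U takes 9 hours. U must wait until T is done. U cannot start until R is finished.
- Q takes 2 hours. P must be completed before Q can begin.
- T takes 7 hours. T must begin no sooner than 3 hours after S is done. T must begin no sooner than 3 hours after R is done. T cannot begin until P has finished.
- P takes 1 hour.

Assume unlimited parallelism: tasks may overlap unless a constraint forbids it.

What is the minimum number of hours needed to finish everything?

39

P can start immediately at hour 0; it finishes at hour 1.
Q cannot begin until P (finishes hour 1). It runs from hour 1 to 1 + 2 = hour 3.
R cannot start until Q (finishes hour 3, plus 1-hour gap → hour 4); P (finishes hour 1). The controlling bound is hour 4, so R finishes at 4 + 8 = hour 12.
S cannot start until R (finishes hour 12); Q (finishes hour 3); P (finishes hour 1). The controlling bound is hour 12, so S finishes at 12 + 8 = hour 20.
T cannot start until S (finishes hour 20, plus 3-hour gap → hour 23); R (finishes hour 12, plus 3-hour gap → hour 15); P (finishes hour 1). The controlling bound is hour 23, so T finishes at 23 + 7 = hour 30.
For U: T (finishes hour 30); R (finishes hour 12). Taking the maximum gives a start of hour 30, and it finishes at 30 + 9 = hour 39.
All tasks are finished once the last one completes. Finish times: P at 1, Q at 3, R at 12, S at 20, T at 30, U at 39. The latest is hour 39.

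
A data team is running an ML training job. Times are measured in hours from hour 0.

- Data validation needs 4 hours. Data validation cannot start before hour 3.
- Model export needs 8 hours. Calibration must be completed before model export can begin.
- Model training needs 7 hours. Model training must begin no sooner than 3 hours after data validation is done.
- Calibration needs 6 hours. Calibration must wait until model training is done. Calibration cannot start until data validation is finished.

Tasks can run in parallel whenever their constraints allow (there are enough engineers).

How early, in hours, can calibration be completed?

After its own release at hour 3, data validation can start at hour 3 and finishes at hour 7.
Model training waits on data validation (finishes hour 7, plus 3-hour gap → hour 10), so it starts at hour 10 and finishes at 10 + 7 = hour 17.
Calibration has to wait for model training (finishes hour 17); data validation (finishes hour 7). The latest of these is hour 17, so calibration runs hour 17 to 17 + 6 = hour 23.

23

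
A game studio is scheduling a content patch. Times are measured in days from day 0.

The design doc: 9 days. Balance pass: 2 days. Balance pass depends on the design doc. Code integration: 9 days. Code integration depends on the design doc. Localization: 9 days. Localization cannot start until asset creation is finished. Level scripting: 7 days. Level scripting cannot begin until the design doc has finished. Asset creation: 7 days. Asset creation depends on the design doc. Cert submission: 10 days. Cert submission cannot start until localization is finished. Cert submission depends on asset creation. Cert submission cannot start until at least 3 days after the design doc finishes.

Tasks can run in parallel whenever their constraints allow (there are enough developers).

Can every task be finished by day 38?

Nothing blocks the design doc, so it runs from day 0 to day 9.
After the design doc (finishes day 9), balance pass can start at day 9 and finishes at day 11.
Code integration cannot begin until the design doc (finishes day 9). It runs from day 9 to 9 + 9 = day 18.
Level scripting cannot begin until the design doc (finishes day 9). It runs from day 9 to 9 + 7 = day 16.
Asset creation waits on the design doc (finishes day 9), so it starts at day 9 and finishes at 9 + 7 = day 16.
Localization cannot begin until asset creation (finishes day 16). It runs from day 16 to 16 + 9 = day 25.
Cert submission needs all of localization (finishes day 25); asset creation (finishes day 16); the design doc (finishes day 9, plus 3-day gap → day 12). That puts its earliest start at day 25; it finishes at 25 + 10 = day 35.
Every task is finished by day 35, which is no later than the deadline of 38, so the schedule is feasible.

Yes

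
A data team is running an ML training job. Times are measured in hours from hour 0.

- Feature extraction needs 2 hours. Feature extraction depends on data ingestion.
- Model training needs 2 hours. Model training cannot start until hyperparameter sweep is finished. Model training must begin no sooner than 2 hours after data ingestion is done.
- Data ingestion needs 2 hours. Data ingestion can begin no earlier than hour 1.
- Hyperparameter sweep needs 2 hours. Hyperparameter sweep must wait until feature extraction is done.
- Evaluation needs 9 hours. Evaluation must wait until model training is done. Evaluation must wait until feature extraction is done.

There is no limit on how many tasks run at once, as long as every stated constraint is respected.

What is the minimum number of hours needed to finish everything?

18

After its own release at hour 1, data ingestion can start at hour 1 and finishes at hour 3.
After data ingestion (finishes hour 3), feature extraction can start at hour 3 and finishes at hour 5.
Hyperparameter sweep waits on feature extraction (finishes hour 5), so it starts at hour 5 and finishes at 5 + 2 = hour 7.
Model training cannot start until hyperparameter sweep (finishes hour 7); data ingestion (finishes hour 3, plus 2-hour gap → hour 5). The controlling bound is hour 7, so model training finishes at 7 + 2 = hour 9.
Evaluation cannot start until model training (finishes hour 9); feature extraction (finishes hour 5). The controlling bound is hour 9, so evaluation finishes at 9 + 9 = hour 18.
All tasks are finished once the last one completes. Finish times: Data ingestion at 3, Feature extraction at 5, Hyperparameter sweep at 7, Model training at 9, Evaluation at 18. The latest is hour 18.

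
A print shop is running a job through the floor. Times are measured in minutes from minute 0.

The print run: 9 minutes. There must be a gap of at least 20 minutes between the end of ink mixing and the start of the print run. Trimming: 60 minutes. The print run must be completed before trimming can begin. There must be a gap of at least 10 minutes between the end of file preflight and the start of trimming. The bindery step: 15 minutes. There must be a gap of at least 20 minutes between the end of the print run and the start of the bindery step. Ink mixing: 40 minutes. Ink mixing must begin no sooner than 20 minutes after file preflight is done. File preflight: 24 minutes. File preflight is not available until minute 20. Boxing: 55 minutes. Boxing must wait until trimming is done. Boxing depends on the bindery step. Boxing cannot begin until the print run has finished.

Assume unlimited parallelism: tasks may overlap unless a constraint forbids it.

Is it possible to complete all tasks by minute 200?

File preflight cannot begin until its own release at minute 20. It runs from minute 20 to 20 + 24 = minute 44.
Ink mixing waits on file preflight (finishes minute 44, plus 20-minute gap → minute 64), so it starts at minute 64 and finishes at 64 + 40 = minute 104.
After ink mixing (finishes minute 104, plus 20-minute gap → minute 124), the print run can start at minute 124 and finishes at minute 133.
After the print run (finishes minute 133, plus 20-minute gap → minute 153), the bindery step can start at minute 153 and finishes at minute 168.
Trimming needs all of the print run (finishes minute 133); file preflight (finishes minute 44, plus 10-minute gap → minute 54). That puts its earliest start at minute 133; it finishes at 133 + 60 = minute 193.
Boxing cannot start until trimming (finishes minute 193); the bindery step (finishes minute 168); the print run (finishes minute 133). The controlling bound is minute 193, so boxing finishes at 193 + 55 = minute 248.
The earliest everything can be done is minute 248, which is after the deadline of 200, so it is not possible.

No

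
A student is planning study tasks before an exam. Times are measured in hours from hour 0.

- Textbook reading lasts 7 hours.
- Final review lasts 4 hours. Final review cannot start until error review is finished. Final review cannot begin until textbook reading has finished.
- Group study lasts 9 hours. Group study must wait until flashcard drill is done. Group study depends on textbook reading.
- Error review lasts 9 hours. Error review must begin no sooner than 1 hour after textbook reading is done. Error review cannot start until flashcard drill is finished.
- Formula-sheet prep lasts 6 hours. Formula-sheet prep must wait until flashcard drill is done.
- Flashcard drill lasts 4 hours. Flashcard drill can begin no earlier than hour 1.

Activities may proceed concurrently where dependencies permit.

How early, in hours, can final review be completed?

21

Flashcard drill cannot begin until its own release at hour 1. It runs from hour 1 to 1 + 4 = hour 5.
Textbook reading has no prerequisites, so it starts at hour 0 and finishes at hour 7.
Error review needs all of textbook reading (finishes hour 7, plus 1-hour gap → hour 8); flashcard drill (finishes hour 5). That puts its earliest start at hour 8; it finishes at 8 + 9 = hour 17.
For final review: error review (finishes hour 17); textbook reading (finishes hour 7). Taking the maximum gives a start of hour 17, and it finishes at 17 + 4 = hour 21.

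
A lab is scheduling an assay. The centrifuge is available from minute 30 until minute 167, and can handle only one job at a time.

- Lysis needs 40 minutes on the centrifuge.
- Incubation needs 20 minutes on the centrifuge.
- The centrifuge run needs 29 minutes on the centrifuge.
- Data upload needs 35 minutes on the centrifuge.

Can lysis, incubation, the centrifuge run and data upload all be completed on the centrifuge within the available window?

Yes

The centrifuge window is 167 − 30 = 137 minutes.
Running back to back, the jobs need 40 + 20 + 29 + 35 = 124 minutes on the centrifuge.
Since 124 ≤ 137, they fit within the window.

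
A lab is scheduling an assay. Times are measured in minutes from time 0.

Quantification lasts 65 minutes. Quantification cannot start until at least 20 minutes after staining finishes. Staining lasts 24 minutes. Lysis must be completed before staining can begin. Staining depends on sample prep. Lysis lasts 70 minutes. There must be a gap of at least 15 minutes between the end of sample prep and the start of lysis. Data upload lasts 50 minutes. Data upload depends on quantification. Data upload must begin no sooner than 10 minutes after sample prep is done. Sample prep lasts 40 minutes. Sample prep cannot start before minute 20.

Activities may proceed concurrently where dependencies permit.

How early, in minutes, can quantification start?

Sample prep waits on its own release at minute 20, so it starts at minute 20 and finishes at 20 + 40 = minute 60.
Lysis waits on sample prep (finishes minute 60, plus 15-minute gap → minute 75), so it starts at minute 75 and finishes at 75 + 70 = minute 145.
Staining cannot start until lysis (finishes minute 145); sample prep (finishes minute 60). The controlling bound is minute 145, so staining finishes at 145 + 24 = minute 169.
Quantification waits on staining (finishes minute 169, plus 20-minute gap → minute 189), so the earliest it can start is minute 189.

189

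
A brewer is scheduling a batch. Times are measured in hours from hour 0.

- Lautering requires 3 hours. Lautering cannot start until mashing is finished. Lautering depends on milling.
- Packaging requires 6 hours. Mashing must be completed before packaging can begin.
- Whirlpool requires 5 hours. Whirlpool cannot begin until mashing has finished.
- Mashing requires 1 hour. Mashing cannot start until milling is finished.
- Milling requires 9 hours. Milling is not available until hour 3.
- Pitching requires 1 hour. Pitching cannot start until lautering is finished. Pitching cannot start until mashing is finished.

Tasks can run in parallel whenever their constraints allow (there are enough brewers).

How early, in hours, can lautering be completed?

16

After its own release at hour 3, milling can start at hour 3 and finishes at hour 12.
Mashing waits on milling (finishes hour 12), so it starts at hour 12 and finishes at 12 + 1 = hour 13.
Lautering needs all of mashing (finishes hour 13); milling (finishes hour 12). That puts its earliest start at hour 13; it finishes at 13 + 3 = hour 16.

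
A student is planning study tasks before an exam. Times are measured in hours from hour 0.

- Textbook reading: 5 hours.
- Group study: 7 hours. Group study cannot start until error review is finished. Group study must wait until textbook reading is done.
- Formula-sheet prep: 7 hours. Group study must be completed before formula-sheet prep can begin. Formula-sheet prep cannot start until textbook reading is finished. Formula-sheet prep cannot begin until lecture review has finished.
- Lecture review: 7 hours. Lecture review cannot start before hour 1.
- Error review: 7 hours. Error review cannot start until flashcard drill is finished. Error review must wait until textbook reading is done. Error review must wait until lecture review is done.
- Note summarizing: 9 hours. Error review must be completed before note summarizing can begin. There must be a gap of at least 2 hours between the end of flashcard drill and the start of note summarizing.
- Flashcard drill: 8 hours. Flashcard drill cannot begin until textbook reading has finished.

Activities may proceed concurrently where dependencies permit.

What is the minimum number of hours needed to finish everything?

34

Lecture review waits on its own release at hour 1, so it starts at hour 1 and finishes at 1 + 7 = hour 8.
Nothing blocks textbook reading, so it runs from hour 0 to hour 5.
After textbook reading (finishes hour 5), flashcard drill can start at hour 5 and finishes at hour 13.
For error review: flashcard drill (finishes hour 13); textbook reading (finishes hour 5); lecture review (finishes hour 8). Taking the maximum gives a start of hour 13, and it finishes at 13 + 7 = hour 20.
Note summarizing cannot start until error review (finishes hour 20); flashcard drill (finishes hour 13, plus 2-hour gap → hour 15). The controlling bound is hour 20, so note summarizing finishes at 20 + 9 = hour 29.
Group study needs all of error review (finishes hour 20); textbook reading (finishes hour 5). That puts its earliest start at hour 20; it finishes at 20 + 7 = hour 27.
For formula-sheet prep: group study (finishes hour 27); textbook reading (finishes hour 5); lecture review (finishes hour 8). Taking the maximum gives a start of hour 27, and it finishes at 27 + 7 = hour 34.
All tasks are finished once the last one completes. Finish times: Textbook reading at 5, Lecture review at 8, Flashcard drill at 13, Error review at 20, Group study at 27, Note summarizing at 29, Formula-sheet prep at 34. The latest is hour 34.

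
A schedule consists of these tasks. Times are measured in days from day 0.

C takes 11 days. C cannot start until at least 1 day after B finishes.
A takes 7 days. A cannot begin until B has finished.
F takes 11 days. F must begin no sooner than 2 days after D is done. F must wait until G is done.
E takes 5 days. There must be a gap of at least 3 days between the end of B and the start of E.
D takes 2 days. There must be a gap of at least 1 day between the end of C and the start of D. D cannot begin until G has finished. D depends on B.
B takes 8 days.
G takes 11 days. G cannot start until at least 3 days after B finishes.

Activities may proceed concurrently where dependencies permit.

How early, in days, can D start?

B can start immediately at day 0; it finishes at day 8.
G cannot begin until B (finishes day 8, plus 3-day gap → day 11). It runs from day 11 to 11 + 11 = day 22.
C cannot begin until B (finishes day 8, plus 1-day gap → day 9). It runs from day 9 to 9 + 11 = day 20.
D waits on C (finishes day 20, plus 1-day gap → day 21); G (finishes day 22); B (finishes day 8). The latest of these is day 22, which is the earliest D can start.

22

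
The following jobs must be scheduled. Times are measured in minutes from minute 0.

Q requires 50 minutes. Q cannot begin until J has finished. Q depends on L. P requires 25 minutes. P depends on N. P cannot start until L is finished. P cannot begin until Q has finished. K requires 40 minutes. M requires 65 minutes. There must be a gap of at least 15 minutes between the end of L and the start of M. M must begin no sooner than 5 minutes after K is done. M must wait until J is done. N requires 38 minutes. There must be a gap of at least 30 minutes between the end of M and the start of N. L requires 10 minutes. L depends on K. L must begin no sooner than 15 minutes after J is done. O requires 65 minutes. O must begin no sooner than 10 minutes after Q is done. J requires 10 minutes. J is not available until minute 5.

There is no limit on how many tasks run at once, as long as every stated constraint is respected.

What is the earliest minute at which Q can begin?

Nothing blocks K, so it runs from minute 0 to minute 40.
J cannot begin until its own release at minute 5. It runs from minute 5 to 5 + 10 = minute 15.
For L: K (finishes minute 40); J (finishes minute 15, plus 15-minute gap → minute 30). Taking the maximum gives a start of minute 40, and it finishes at 40 + 10 = minute 50.
Q waits on J (finishes minute 15); L (finishes minute 50). The latest of these is minute 50, which is the earliest Q can start.

50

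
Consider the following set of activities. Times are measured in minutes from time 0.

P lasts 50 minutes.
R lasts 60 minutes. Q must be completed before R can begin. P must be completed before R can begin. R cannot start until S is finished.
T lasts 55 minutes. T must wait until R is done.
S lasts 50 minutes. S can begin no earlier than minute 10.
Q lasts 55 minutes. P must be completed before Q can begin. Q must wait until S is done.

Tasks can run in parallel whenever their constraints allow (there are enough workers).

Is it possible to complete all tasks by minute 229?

S waits on its own release at minute 10, so it starts at minute 10 and finishes at 10 + 50 = minute 60.
P can start immediately at minute 0; it finishes at minute 50.
For Q: P (finishes minute 50); S (finishes minute 60). Taking the maximum gives a start of minute 60, and it finishes at 60 + 55 = minute 115.
R has to wait for Q (finishes minute 115); P (finishes minute 50); S (finishes minute 60). The latest of these is minute 115, so R runs minute 115 to 115 + 60 = minute 175.
After R (finishes minute 175), T can start at minute 175 and finishes at minute 230.
The earliest everything can be done is minute 230, which is after the deadline of 229, so it is not possible.

No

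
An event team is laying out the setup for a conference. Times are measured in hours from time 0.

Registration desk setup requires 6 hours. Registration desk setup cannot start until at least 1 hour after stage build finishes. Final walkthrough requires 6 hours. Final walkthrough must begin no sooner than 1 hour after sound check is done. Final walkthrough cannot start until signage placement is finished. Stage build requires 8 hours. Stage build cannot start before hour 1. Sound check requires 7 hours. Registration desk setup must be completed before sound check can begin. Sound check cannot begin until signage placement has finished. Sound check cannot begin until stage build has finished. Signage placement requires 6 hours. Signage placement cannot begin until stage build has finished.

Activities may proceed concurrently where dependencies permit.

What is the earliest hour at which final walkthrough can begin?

After its own release at hour 1, stage build can start at hour 1 and finishes at hour 9.
Signage placement cannot begin until stage build (finishes hour 9). It runs from hour 9 to 9 + 6 = hour 15.
Registration desk setup waits on stage build (finishes hour 9, plus 1-hour gap → hour 10), so it starts at hour 10 and finishes at 10 + 6 = hour 16.
Sound check has to wait for registration desk setup (finishes hour 16); signage placement (finishes hour 15); stage build (finishes hour 9). The latest of these is hour 16, so sound check runs hour 16 to 16 + 7 = hour 23.
Final walkthrough waits on sound check (finishes hour 23, plus 1-hour gap → hour 24); signage placement (finishes hour 15). The latest of these is hour 24, which is the earliest final walkthrough can start.

24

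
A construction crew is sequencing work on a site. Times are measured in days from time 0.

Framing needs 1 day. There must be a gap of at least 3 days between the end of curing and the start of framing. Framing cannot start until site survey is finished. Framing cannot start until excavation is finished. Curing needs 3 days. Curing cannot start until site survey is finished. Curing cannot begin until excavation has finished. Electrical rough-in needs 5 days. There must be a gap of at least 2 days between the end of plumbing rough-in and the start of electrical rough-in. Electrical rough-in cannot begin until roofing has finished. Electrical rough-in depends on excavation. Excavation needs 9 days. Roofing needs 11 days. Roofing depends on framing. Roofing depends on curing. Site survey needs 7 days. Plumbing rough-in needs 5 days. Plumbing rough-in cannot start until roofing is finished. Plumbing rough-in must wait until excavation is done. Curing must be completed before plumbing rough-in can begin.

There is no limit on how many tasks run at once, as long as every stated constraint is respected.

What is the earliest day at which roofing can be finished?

27

Excavation has no prerequisites, so it starts at day 0 and finishes at day 9.
Site survey has no prerequisites, so it starts at day 0 and finishes at day 7.
Curing has to wait for site survey (finishes day 7); excavation (finishes day 9). The latest of these is day 9, so curing runs day 9 to 9 + 3 = day 12.
Framing needs all of curing (finishes day 12, plus 3-day gap → day 15); site survey (finishes day 7); excavation (finishes day 9). That puts its earliest start at day 15; it finishes at 15 + 1 = day 16.
For roofing: framing (finishes day 16); curing (finishes day 12). Taking the maximum gives a start of day 16, and it finishes at 16 + 11 = day 27.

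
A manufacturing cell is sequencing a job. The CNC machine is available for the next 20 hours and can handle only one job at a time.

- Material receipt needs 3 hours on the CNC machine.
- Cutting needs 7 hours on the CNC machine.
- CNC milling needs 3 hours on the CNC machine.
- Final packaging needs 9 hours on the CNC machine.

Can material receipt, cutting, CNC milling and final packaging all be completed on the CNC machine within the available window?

No

Running back to back, the jobs need 3 + 7 + 3 + 9 = 22 hours on the CNC machine.
Since 22 > 20, they cannot all fit.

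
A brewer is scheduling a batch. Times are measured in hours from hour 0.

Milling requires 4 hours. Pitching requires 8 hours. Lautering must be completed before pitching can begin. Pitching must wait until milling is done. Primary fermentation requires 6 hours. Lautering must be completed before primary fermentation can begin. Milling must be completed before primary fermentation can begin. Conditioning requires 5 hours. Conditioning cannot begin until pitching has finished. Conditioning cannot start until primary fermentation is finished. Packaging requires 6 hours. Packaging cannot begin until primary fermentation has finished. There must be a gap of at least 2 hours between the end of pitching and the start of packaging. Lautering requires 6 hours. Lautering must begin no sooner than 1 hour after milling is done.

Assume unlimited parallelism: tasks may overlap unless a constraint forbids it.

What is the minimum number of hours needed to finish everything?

Milling has no prerequisites, so it starts at hour 0 and finishes at hour 4.
Lautering waits on milling (finishes hour 4, plus 1-hour gap → hour 5), so it starts at hour 5 and finishes at 5 + 6 = hour 11.
For primary fermentation: lautering (finishes hour 11); milling (finishes hour 4). Taking the maximum gives a start of hour 11, and it finishes at 11 + 6 = hour 17.
Pitching cannot start until lautering (finishes hour 11); milling (finishes hour 4). The controlling bound is hour 11, so pitching finishes at 11 + 8 = hour 19.
Packaging has to wait for primary fermentation (finishes hour 17); pitching (finishes hour 19, plus 2-hour gap → hour 21). The latest of these is hour 21, so packaging runs hour 21 to 21 + 6 = hour 27.
For conditioning: pitching (finishes hour 19); primary fermentation (finishes hour 17). Taking the maximum gives a start of hour 19, and it finishes at 19 + 5 = hour 24.
All tasks are finished once the last one completes. Finish times: Milling at 4, Lautering at 11, Pitching at 19, Primary fermentation at 17, Conditioning at 24, Packaging at 27. The latest is hour 27.

27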